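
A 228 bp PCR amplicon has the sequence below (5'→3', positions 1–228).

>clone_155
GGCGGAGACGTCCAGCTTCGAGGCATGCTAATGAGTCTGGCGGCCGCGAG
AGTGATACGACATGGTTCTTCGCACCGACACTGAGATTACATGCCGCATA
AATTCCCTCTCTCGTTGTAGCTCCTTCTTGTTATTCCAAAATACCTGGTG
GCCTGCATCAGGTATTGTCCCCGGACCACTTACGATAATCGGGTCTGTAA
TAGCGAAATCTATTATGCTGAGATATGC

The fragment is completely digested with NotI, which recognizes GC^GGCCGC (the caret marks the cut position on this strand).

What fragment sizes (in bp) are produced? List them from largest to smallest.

187, 41 bp

The NotI site (GCGGCCGC) starts at position 40.
NotI cuts after base 2 of each site, so after position 41.
Linear molecule, 1 cut → 2 fragments:
  1–41 → 41 bp
  42–228 → 187 bp
Sorted largest to smallest: 187, 41 bp.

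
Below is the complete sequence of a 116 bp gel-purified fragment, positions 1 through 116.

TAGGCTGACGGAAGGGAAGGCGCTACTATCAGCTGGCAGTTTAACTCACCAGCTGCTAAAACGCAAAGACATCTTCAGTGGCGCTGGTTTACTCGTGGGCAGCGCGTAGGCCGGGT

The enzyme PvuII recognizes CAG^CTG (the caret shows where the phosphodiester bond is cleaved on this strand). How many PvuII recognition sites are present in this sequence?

CAGCTG occurs starting at positions 30, 50.
PvuII cuts at 2 sites.

2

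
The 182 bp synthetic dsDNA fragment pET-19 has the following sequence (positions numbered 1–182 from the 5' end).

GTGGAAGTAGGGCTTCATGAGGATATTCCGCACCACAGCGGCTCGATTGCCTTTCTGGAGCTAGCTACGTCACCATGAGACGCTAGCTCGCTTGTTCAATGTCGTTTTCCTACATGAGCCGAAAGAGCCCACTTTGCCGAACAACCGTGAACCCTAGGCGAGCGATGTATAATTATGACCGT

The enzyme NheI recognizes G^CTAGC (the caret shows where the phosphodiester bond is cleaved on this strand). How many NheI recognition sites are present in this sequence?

2

GCTAGC occurs starting at positions 60, 82.
NheI cuts at 2 sites.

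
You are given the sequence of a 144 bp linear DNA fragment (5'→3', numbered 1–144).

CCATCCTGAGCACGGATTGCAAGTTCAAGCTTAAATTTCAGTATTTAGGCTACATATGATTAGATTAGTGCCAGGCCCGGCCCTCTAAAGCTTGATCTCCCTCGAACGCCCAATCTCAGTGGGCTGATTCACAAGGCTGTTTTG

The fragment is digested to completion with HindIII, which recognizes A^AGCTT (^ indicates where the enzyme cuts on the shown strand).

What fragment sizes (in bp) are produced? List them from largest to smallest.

HindIII sites (AAGCTT) start at positions 27, 88.
HindIII cuts after the first base of each site, so after positions 27, 88.
Linear molecule, 2 cuts → 3 fragments:
  1–27 → 27 bp
  28–88 → 61 bp
  89–144 → 56 bp
Sorted largest to smallest: 61, 56, 27 bp.

61, 56, 27 bp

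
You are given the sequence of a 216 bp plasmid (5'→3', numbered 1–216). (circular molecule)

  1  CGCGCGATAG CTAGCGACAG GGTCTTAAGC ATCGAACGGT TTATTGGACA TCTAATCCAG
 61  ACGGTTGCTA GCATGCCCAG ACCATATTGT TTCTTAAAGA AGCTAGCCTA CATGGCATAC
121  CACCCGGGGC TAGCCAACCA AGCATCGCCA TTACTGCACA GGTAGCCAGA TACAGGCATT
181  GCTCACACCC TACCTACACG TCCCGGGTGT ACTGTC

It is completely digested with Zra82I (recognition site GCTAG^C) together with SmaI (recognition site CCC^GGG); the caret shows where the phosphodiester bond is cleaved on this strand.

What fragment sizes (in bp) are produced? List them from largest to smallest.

71, 57, 35, 26, 19, 8 bp

Zra82I sites (GCTAGC) start at positions 10, 67, 102, 129.
Zra82I cuts after base 5 of each site (before the last base), so after positions 14, 71, 106, 133.
SmaI sites (CCCGGG) start at positions 123, 202.
SmaI cuts after base 3 of each site, so after positions 125, 204.
Combined cut positions: 14, 71, 106, 125, 133, 204.
Circular molecule, 6 cuts → 6 fragments:
  15–71 → 57 bp
  72–106 → 35 bp
  107–125 → 19 bp
  126–133 → 8 bp
  134–204 → 71 bp
  205–216 then 1–14 → 12 + 14 = 26 bp
Sorted largest to smallest: 71, 57, 35, 26, 19, 8 bp.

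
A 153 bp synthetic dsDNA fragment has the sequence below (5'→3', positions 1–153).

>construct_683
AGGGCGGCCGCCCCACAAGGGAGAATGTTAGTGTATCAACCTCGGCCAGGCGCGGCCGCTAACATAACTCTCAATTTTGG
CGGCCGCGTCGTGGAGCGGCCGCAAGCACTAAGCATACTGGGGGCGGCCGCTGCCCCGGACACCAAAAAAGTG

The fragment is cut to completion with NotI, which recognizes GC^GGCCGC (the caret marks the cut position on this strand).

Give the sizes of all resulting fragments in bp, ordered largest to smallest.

48, 28, 28, 28, 16, 5 bp

NotI sites (GCGGCCGC) start at positions 4, 52, 80, 96, 124.
NotI cuts after base 2 of each site, so after positions 5, 53, 81, 97, 125.
Linear molecule, 5 cuts → 6 fragments:
  1–5 → 5 bp
  6–53 → 48 bp
  54–81 → 28 bp
  82–97 → 16 bp
  98–125 → 28 bp
  126–153 → 28 bp
Sorted largest to smallest: 48, 28, 28, 28, 16, 5 bp.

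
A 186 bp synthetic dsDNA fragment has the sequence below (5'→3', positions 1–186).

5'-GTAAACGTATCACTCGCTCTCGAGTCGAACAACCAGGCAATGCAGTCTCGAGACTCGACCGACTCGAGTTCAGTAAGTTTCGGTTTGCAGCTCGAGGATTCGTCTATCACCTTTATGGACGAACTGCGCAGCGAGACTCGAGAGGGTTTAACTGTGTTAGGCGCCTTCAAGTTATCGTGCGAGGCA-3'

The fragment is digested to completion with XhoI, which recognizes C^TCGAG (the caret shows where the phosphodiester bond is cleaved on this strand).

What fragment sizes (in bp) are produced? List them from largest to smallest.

49, 46, 28, 28, 19, 16 bp

XhoI sites (CTCGAG) start at positions 19, 47, 63, 91, 137.
XhoI cuts after the first base of each site, so after positions 19, 47, 63, 91, 137.
Linear molecule, 5 cuts → 6 fragments:
  1–19 → 19 bp
  20–47 → 28 bp
  48–63 → 16 bp
  64–91 → 28 bp
  92–137 → 46 bp
  138–186 → 49 bp
Sorted largest to smallest: 49, 46, 28, 28, 19, 16 bp.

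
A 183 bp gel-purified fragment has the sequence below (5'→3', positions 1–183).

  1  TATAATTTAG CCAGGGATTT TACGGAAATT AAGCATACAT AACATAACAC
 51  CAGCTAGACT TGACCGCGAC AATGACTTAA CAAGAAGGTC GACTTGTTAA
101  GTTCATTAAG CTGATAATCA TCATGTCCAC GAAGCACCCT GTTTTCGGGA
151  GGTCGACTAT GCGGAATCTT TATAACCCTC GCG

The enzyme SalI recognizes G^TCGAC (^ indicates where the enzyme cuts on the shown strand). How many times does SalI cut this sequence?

2

GTCGAC occurs starting at positions 88, 152.
SalI cuts at 2 sites.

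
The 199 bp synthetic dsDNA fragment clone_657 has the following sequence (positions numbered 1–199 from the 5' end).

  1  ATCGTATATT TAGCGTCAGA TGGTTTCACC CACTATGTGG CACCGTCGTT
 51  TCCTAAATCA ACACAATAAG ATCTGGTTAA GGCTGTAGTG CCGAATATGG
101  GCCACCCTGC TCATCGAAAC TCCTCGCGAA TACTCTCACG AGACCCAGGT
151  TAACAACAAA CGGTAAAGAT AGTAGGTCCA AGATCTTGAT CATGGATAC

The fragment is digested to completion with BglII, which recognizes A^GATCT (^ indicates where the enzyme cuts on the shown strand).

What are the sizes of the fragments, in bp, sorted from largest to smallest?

BglII sites (AGATCT) start at positions 69, 181.
BglII cuts after the first base of each site, so after positions 69, 181.
Linear molecule, 2 cuts → 3 fragments:
  1–69 → 69 bp
  70–181 → 112 bp
  182–199 → 18 bp
Sorted largest to smallest: 112, 69, 18 bp.

112, 69, 18 bp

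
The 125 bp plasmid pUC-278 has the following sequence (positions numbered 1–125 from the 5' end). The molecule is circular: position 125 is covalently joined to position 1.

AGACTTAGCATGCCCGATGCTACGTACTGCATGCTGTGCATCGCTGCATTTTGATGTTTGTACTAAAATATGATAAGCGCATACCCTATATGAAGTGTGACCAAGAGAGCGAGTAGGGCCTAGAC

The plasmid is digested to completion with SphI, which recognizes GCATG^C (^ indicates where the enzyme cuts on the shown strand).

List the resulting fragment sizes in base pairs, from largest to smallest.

104, 21 bp

SphI sites (GCATGC) start at positions 8, 29.
SphI cuts after base 5 of each site (before the last base), so after positions 12, 33.
Circular molecule, 2 cuts → 2 fragments:
  13–33 → 21 bp
  34–125 then 1–12 → 92 + 12 = 104 bp
Sorted largest to smallest: 104, 21 bp.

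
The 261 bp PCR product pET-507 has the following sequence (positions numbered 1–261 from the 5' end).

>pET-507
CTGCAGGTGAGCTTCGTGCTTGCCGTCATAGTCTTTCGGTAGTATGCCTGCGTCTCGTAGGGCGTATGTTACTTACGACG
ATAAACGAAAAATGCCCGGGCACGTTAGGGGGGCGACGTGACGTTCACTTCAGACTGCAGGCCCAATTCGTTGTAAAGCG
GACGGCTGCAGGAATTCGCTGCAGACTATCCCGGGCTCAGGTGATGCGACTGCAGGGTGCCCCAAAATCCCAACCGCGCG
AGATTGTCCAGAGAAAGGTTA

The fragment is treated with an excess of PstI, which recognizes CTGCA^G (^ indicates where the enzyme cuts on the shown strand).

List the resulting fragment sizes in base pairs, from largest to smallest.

PstI sites (CTGCAG) start at positions 1, 135, 166, 179, 210.
PstI cuts after base 5 of each site (before the last base), so after positions 5, 139, 170, 183, 214.
Linear molecule, 5 cuts → 6 fragments:
  1–5 → 5 bp
  6–139 → 134 bp
  140–170 → 31 bp
  171–183 → 13 bp
  184–214 → 31 bp
  215–261 → 47 bp
Sorted largest to smallest: 134, 47, 31, 31, 13, 5 bp.

134, 47, 31, 31, 13, 5 bp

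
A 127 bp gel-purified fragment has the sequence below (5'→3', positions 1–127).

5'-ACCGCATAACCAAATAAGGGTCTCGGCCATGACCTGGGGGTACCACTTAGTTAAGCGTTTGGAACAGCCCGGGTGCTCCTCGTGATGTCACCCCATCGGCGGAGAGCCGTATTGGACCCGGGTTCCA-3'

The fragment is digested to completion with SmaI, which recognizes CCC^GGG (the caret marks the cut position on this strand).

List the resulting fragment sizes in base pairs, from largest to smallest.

SmaI sites (CCCGGG) start at positions 68, 117.
SmaI cuts after base 3 of each site, so after positions 70, 119.
Linear molecule, 2 cuts → 3 fragments:
  1–70 → 70 bp
  71–119 → 49 bp
  120–127 → 8 bp
Sorted largest to smallest: 70, 49, 8 bp.

70, 49, 8 bp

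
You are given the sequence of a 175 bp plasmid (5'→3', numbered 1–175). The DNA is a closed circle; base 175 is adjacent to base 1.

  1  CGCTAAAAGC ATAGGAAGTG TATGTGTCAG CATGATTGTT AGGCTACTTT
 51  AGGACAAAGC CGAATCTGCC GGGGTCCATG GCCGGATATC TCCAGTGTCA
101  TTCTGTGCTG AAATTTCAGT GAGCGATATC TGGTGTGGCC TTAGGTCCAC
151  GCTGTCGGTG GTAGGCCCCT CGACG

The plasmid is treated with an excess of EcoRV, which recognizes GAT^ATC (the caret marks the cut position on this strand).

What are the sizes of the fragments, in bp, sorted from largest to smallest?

EcoRV sites (GATATC) start at positions 85, 125.
EcoRV cuts after base 3 of each site, so after positions 87, 127.
Circular molecule, 2 cuts → 2 fragments:
  88–127 → 40 bp
  128–175 then 1–87 → 48 + 87 = 135 bp
Sorted largest to smallest: 135, 40 bp.

135, 40 bp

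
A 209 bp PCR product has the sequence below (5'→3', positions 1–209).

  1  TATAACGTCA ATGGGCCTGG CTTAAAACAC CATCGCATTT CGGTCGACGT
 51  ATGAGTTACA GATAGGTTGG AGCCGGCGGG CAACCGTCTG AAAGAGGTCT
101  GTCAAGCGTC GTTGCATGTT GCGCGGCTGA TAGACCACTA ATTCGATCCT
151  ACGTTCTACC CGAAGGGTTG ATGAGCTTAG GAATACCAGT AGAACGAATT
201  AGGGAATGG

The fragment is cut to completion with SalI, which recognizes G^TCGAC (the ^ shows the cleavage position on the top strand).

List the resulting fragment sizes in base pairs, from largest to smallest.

The SalI site (GTCGAC) starts at position 43.
SalI cuts after the first base of each site, so after position 43.
Linear molecule, 1 cut → 2 fragments:
  1–43 → 43 bp
  44–209 → 166 bp
Sorted largest to smallest: 166, 43 bp.

166, 43 bp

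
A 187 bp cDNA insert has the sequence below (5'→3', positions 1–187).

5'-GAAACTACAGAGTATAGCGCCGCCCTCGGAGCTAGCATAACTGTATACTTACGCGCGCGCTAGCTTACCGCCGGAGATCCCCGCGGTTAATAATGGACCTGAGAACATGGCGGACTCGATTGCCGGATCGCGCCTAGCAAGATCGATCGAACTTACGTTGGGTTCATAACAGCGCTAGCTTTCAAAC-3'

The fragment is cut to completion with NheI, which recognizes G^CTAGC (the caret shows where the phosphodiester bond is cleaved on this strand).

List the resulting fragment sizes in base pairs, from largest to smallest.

115, 31, 28, 13 bp

NheI sites (GCTAGC) start at positions 31, 59, 174.
NheI cuts after the first base of each site, so after positions 31, 59, 174.
Linear molecule, 3 cuts → 4 fragments:
  1–31 → 31 bp
  32–59 → 28 bp
  60–174 → 115 bp
  175–187 → 13 bp
Sorted largest to smallest: 115, 31, 28, 13 bp.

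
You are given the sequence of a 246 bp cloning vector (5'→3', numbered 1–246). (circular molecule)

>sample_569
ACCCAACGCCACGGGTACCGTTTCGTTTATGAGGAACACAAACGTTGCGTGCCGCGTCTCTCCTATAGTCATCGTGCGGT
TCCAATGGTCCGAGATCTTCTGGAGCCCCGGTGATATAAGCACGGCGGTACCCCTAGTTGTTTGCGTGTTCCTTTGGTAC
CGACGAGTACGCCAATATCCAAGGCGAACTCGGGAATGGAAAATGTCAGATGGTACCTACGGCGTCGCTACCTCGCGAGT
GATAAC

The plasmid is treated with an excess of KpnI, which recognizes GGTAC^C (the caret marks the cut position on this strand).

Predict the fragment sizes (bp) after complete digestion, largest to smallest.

KpnI sites (GGTACC) start at positions 14, 127, 156, 212.
KpnI cuts after base 5 of each site (before the last base), so after positions 18, 131, 160, 216.
Circular molecule, 4 cuts → 4 fragments:
  19–131 → 113 bp
  132–160 → 29 bp
  161–216 → 56 bp
  217–246 then 1–18 → 30 + 18 = 48 bp
Sorted largest to smallest: 113, 56, 48, 29 bp.

113, 56, 48, 29 bp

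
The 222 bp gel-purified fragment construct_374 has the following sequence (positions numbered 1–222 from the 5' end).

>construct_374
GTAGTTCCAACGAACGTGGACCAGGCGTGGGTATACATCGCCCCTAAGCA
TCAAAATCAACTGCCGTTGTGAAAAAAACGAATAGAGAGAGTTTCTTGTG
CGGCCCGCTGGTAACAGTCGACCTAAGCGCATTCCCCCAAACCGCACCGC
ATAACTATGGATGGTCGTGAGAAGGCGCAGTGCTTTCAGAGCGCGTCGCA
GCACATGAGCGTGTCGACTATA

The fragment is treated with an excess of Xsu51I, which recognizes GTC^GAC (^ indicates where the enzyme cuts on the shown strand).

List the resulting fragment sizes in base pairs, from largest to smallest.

119, 96, 7 bp

Xsu51I sites (GTCGAC) start at positions 117, 213.
Xsu51I cuts after base 3 of each site, so after positions 119, 215.
Linear molecule, 2 cuts → 3 fragments:
  1–119 → 119 bp
  120–215 → 96 bp
  216–222 → 7 bp
Sorted largest to smallest: 119, 96, 7 bp.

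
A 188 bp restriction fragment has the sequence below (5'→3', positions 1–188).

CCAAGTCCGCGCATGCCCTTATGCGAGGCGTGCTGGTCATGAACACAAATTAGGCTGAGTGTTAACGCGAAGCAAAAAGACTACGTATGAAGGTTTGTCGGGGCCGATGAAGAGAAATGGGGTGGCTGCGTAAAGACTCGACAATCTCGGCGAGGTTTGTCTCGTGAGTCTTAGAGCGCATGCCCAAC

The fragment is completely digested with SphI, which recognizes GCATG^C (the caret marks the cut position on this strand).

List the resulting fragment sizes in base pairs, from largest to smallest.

SphI sites (GCATGC) start at positions 11, 178.
SphI cuts after base 5 of each site (before the last base), so after positions 15, 182.
Linear molecule, 2 cuts → 3 fragments:
  1–15 → 15 bp
  16–182 → 167 bp
  183–188 → 6 bp
Sorted largest to smallest: 167, 15, 6 bp.

167, 15, 6 bp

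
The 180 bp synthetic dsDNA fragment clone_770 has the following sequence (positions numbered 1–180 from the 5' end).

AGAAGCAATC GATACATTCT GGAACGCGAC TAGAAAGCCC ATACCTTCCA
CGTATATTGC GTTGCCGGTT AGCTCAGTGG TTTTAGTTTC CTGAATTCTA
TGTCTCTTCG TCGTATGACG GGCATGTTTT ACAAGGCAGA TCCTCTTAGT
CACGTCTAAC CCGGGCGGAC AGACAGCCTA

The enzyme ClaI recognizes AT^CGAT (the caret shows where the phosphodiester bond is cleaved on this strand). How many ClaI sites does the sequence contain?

ATCGAT occurs starting at position 8.
ClaI cuts at 1 site.

1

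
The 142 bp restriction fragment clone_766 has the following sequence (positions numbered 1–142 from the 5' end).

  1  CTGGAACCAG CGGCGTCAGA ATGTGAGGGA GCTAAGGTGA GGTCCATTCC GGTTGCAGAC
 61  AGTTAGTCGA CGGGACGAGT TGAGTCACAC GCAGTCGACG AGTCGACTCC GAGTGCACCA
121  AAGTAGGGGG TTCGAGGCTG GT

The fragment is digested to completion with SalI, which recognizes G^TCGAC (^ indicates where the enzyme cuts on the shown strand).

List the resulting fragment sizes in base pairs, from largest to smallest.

SalI sites (GTCGAC) start at positions 66, 94, 102.
SalI cuts after the first base of each site, so after positions 66, 94, 102.
Linear molecule, 3 cuts → 4 fragments:
  1–66 → 66 bp
  67–94 → 28 bp
  95–102 → 8 bp
  103–142 → 40 bp
Sorted largest to smallest: 66, 40, 28, 8 bp.

66, 40, 28, 8 bp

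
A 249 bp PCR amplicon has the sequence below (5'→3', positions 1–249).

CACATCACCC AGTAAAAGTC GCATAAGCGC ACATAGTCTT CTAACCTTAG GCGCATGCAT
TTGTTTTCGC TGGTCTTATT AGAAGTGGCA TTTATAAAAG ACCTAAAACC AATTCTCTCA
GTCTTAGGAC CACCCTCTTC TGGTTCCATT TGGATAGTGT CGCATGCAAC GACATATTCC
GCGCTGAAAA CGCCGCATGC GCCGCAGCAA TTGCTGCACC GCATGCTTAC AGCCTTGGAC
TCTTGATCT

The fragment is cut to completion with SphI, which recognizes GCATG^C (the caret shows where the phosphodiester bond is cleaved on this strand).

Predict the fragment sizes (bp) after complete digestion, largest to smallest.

SphI sites (GCATGC) start at positions 53, 162, 195, 221.
SphI cuts after base 5 of each site (before the last base), so after positions 57, 166, 199, 225.
Linear molecule, 4 cuts → 5 fragments:
  1–57 → 57 bp
  58–166 → 109 bp
  167–199 → 33 bp
  200–225 → 26 bp
  226–249 → 24 bp
Sorted largest to smallest: 109, 57, 33, 26, 24 bp.

109, 57, 33, 26, 24 bp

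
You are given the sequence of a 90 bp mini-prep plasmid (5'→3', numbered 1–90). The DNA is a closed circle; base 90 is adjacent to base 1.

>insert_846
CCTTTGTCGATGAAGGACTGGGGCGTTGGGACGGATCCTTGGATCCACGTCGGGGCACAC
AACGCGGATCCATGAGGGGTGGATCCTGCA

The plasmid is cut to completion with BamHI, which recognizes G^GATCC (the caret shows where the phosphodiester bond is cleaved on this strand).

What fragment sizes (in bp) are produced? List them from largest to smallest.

BamHI sites (GGATCC) start at positions 33, 41, 66, 81.
BamHI cuts after the first base of each site, so after positions 33, 41, 66, 81.
Circular molecule, 4 cuts → 4 fragments:
  34–41 → 8 bp
  42–66 → 25 bp
  67–81 → 15 bp
  82–90 then 1–33 → 9 + 33 = 42 bp
Sorted largest to smallest: 42, 25, 15, 8 bp.

42, 25, 15, 8 bp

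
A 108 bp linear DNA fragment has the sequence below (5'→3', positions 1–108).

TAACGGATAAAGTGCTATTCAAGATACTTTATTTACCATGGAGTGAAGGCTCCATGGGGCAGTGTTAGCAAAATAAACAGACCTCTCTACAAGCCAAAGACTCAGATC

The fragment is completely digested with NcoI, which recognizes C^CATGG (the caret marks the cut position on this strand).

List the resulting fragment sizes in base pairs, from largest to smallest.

NcoI sites (CCATGG) start at positions 36, 52.
NcoI cuts after the first base of each site, so after positions 36, 52.
Linear molecule, 2 cuts → 3 fragments:
  1–36 → 36 bp
  37–52 → 16 bp
  53–108 → 56 bp
Sorted largest to smallest: 56, 36, 16 bp.

56, 36, 16 bp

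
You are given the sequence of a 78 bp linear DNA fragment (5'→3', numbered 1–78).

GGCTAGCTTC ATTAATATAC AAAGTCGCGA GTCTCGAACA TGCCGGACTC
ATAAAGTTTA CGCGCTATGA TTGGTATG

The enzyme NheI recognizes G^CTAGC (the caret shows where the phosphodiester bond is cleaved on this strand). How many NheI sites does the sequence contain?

GCTAGC occurs starting at position 2.
NheI cuts at 1 site.

1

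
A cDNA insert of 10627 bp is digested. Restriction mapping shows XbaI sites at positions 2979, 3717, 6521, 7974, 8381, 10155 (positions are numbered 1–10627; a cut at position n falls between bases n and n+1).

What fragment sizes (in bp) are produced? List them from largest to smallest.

Linear molecule, 6 cuts → 7 fragments:
  2979 − 0 = 2979 bp
  3717 − 2979 = 738 bp
  6521 − 3717 = 2804 bp
  7974 − 6521 = 1453 bp
  8381 − 7974 = 407 bp
  10155 − 8381 = 1774 bp
  10627 − 10155 = 472 bp
Sorted largest to smallest: 2979, 2804, 1774, 1453, 738, 472, 407 bp.

2979, 2804, 1774, 1453, 738, 472, 407 bp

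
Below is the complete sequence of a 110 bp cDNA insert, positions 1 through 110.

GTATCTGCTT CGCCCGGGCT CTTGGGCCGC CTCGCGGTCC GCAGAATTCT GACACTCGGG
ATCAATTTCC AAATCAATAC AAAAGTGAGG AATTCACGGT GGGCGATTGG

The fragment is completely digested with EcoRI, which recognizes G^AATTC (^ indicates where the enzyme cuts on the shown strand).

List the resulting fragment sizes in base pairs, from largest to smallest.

EcoRI sites (GAATTC) start at positions 44, 90.
EcoRI cuts after the first base of each site, so after positions 44, 90.
Linear molecule, 2 cuts → 3 fragments:
  1–44 → 44 bp
  45–90 → 46 bp
  91–110 → 20 bp
Sorted largest to smallest: 46, 44, 20 bp.

46, 44, 20 bp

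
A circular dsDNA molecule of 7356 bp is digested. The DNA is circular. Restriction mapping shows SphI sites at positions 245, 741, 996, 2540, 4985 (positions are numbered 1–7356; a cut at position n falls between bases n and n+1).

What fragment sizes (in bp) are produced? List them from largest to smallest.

2616, 2445, 1544, 496, 255 bp

Circular molecule, 5 cuts → 5 fragments:
  741 − 245 = 496 bp
  996 − 741 = 255 bp
  2540 − 996 = 1544 bp
  4985 − 2540 = 2445 bp
  wrap: 7356 − 4985 + 245 = 2616 bp
Sorted largest to smallest: 2616, 2445, 1544, 496, 255 bp.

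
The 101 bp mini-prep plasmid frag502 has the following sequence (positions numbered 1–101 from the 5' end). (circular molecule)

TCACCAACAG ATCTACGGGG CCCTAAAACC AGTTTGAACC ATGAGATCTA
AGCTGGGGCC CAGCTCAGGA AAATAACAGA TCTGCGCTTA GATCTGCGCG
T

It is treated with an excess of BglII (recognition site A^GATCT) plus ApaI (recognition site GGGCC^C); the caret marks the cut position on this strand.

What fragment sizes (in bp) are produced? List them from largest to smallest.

BglII sites (AGATCT) start at positions 9, 44, 78, 90.
BglII cuts after the first base of each site, so after positions 9, 44, 78, 90.
ApaI sites (GGGCCC) start at positions 18, 56.
ApaI cuts after base 5 of each site (before the last base), so after positions 22, 60.
Combined cut positions: 9, 22, 44, 60, 78, 90.
Circular molecule, 6 cuts → 6 fragments:
  10–22 → 13 bp
  23–44 → 22 bp
  45–60 → 16 bp
  61–78 → 18 bp
  79–90 → 12 bp
  91–101 then 1–9 → 11 + 9 = 20 bp
Sorted largest to smallest: 22, 20, 18, 16, 13, 12 bp.

22, 20, 18, 16, 13, 12 bp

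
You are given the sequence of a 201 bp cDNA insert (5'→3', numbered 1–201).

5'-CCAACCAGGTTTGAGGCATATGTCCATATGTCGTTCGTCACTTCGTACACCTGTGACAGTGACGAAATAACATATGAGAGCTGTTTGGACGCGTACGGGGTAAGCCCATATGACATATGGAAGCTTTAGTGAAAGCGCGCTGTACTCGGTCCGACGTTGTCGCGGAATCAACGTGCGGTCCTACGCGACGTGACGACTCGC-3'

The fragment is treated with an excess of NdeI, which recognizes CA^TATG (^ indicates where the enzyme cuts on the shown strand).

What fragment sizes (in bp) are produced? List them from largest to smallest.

86, 46, 36, 18, 8, 7 bp

NdeI sites (CATATG) start at positions 17, 25, 71, 107, 114.
NdeI cuts after base 2 of each site, so after positions 18, 26, 72, 108, 115.
Linear molecule, 5 cuts → 6 fragments:
  1–18 → 18 bp
  19–26 → 8 bp
  27–72 → 46 bp
  73–108 → 36 bp
  109–115 → 7 bp
  116–201 → 86 bp
Sorted largest to smallest: 86, 46, 36, 18, 8, 7 bp.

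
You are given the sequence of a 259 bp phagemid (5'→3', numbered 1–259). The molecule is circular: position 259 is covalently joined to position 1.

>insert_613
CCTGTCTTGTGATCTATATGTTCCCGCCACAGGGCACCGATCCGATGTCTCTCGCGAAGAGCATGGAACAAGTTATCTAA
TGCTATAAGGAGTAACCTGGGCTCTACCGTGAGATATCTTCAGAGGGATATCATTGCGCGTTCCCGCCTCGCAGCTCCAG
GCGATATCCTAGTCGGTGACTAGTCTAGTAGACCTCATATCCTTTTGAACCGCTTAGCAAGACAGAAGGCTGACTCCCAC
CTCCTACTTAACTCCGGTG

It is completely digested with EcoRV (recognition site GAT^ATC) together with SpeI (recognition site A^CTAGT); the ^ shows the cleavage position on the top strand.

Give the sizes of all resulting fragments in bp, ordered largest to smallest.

195, 36, 14, 14 bp

EcoRV sites (GATATC) start at positions 113, 127, 163.
EcoRV cuts after base 3 of each site, so after positions 115, 129, 165.
The SpeI site (ACTAGT) starts at position 179.
SpeI cuts after the first base of each site, so after position 179.
Combined cut positions: 115, 129, 165, 179.
Circular molecule, 4 cuts → 4 fragments:
  116–129 → 14 bp
  130–165 → 36 bp
  166–179 → 14 bp
  180–259 then 1–115 → 80 + 115 = 195 bp
Sorted largest to smallest: 195, 36, 14, 14 bp.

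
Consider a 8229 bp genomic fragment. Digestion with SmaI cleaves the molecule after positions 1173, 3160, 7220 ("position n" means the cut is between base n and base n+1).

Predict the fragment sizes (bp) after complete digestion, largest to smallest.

4060, 1987, 1173, 1009 bp

Linear molecule, 3 cuts → 4 fragments:
  1173 − 0 = 1173 bp
  3160 − 1173 = 1987 bp
  7220 − 3160 = 4060 bp
  8229 − 7220 = 1009 bp
Sorted largest to smallest: 4060, 1987, 1173, 1009 bp.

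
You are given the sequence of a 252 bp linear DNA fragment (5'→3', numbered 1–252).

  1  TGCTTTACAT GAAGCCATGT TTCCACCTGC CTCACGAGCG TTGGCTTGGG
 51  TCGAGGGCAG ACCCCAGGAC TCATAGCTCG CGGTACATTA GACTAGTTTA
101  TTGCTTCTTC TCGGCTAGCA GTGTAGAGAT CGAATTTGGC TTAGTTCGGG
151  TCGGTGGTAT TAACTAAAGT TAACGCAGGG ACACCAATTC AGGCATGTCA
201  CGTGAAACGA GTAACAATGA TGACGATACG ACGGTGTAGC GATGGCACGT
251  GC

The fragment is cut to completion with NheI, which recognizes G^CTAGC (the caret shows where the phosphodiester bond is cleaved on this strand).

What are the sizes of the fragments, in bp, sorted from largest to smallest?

138, 114 bp

The NheI site (GCTAGC) starts at position 114.
NheI cuts after the first base of each site, so after position 114.
Linear molecule, 1 cut → 2 fragments:
  1–114 → 114 bp
  115–252 → 138 bp
Sorted largest to smallest: 138, 114 bp.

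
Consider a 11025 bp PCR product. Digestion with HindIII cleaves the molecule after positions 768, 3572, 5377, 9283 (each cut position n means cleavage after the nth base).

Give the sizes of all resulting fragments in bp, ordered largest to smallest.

3906, 2804, 1805, 1742, 768 bp

Linear molecule, 4 cuts → 5 fragments:
  768 − 0 = 768 bp
  3572 − 768 = 2804 bp
  5377 − 3572 = 1805 bp
  9283 − 5377 = 3906 bp
  11025 − 9283 = 1742 bp
Sorted largest to smallest: 3906, 2804, 1805, 1742, 768 bp.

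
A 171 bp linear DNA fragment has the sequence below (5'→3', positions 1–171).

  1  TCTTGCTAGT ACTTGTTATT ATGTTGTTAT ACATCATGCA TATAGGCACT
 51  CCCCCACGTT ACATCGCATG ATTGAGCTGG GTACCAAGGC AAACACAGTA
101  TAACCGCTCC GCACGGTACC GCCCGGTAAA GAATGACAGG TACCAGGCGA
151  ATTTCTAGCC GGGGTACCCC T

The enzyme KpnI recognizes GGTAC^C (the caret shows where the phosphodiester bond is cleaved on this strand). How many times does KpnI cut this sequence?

4

GGTACC occurs starting at positions 80, 115, 139, 163.
KpnI cuts at 4 sites.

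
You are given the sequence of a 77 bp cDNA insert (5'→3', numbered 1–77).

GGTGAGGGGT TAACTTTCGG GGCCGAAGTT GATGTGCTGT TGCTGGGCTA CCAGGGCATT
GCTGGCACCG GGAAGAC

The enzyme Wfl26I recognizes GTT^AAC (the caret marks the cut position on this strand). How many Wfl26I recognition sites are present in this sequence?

1

GTTAAC occurs starting at position 9.
Wfl26I cuts at 1 site.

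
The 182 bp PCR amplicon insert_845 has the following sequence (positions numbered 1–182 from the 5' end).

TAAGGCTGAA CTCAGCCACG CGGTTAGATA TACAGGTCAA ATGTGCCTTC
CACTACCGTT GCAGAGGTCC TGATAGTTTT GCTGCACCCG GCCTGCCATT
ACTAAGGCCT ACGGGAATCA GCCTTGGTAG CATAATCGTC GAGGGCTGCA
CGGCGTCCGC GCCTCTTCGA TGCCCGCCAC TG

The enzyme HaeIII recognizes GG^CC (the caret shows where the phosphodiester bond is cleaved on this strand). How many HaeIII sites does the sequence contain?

2

GGCC occurs starting at positions 90, 106.
HaeIII cuts at 2 sites.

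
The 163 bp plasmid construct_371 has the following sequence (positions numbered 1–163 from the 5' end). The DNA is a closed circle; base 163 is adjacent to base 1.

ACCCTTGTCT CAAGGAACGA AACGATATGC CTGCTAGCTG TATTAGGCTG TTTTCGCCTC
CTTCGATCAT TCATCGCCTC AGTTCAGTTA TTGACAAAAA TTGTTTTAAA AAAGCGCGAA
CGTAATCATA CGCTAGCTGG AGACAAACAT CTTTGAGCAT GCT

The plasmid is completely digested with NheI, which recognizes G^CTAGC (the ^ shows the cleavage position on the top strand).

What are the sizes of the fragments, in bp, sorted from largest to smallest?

NheI sites (GCTAGC) start at positions 33, 132.
NheI cuts after the first base of each site, so after positions 33, 132.
Circular molecule, 2 cuts → 2 fragments:
  34–132 → 99 bp
  133–163 then 1–33 → 31 + 33 = 64 bp
Sorted largest to smallest: 99, 64 bp.

99, 64 bp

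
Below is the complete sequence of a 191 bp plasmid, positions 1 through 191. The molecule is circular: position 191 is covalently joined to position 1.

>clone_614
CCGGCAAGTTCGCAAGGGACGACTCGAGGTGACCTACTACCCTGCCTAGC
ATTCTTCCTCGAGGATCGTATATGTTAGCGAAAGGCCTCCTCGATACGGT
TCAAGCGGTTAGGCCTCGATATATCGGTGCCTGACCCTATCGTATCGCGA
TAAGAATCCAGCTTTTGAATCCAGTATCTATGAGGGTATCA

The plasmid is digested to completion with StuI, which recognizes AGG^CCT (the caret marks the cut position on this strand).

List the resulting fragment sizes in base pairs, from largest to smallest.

StuI sites (AGGCCT) start at positions 83, 111.
StuI cuts after base 3 of each site, so after positions 85, 113.
Circular molecule, 2 cuts → 2 fragments:
  86–113 → 28 bp
  114–191 then 1–85 → 78 + 85 = 163 bp
Sorted largest to smallest: 163, 28 bp.

163, 28 bp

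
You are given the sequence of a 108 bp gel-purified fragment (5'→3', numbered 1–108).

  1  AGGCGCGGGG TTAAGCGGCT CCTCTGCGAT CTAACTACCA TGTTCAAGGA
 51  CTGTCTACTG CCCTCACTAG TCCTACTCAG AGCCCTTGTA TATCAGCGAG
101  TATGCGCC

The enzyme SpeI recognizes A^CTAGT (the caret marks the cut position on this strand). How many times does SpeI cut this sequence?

ACTAGT occurs starting at position 66.
SpeI cuts at 1 site.

1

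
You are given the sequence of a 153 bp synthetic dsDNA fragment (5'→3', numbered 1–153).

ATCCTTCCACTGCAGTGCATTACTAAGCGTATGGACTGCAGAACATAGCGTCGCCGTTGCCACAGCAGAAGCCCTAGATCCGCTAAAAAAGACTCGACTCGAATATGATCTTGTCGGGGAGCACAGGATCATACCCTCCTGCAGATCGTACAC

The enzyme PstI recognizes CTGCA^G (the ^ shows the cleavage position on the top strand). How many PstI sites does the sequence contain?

3

CTGCAG occurs starting at positions 10, 36, 139.
PstI cuts at 3 sites.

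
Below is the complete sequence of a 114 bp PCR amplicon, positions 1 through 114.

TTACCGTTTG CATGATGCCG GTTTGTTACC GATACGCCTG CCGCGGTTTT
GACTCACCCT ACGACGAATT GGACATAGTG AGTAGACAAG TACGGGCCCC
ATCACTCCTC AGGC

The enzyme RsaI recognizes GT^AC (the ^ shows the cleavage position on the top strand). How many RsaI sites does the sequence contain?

1

GTAC occurs starting at position 90.
RsaI cuts at 1 site.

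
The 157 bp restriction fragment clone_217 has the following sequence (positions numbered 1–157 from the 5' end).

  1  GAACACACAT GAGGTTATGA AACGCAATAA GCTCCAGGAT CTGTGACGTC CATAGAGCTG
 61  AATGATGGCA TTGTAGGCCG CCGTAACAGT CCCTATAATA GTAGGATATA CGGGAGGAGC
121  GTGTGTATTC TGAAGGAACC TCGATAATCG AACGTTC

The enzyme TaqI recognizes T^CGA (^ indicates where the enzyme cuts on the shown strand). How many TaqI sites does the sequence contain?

2

TCGA occurs starting at positions 141, 148.
TaqI cuts at 2 sites.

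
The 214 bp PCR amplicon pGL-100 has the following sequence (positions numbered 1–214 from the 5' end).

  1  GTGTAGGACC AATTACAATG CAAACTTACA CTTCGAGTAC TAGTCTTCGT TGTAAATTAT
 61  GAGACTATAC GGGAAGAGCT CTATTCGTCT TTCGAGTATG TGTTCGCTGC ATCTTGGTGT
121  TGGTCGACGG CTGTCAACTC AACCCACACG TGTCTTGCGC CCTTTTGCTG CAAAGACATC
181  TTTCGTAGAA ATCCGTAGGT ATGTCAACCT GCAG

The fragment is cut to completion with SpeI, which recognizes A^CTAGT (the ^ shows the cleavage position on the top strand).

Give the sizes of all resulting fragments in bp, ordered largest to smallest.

The SpeI site (ACTAGT) starts at position 39.
SpeI cuts after the first base of each site, so after position 39.
Linear molecule, 1 cut → 2 fragments:
  1–39 → 39 bp
  40–214 → 175 bp
Sorted largest to smallest: 175, 39 bp.

175, 39 bp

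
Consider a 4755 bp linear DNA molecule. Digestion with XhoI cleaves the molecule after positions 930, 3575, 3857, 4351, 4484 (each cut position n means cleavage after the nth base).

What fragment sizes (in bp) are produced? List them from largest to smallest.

Linear molecule, 5 cuts → 6 fragments:
  930 − 0 = 930 bp
  3575 − 930 = 2645 bp
  3857 − 3575 = 282 bp
  4351 − 3857 = 494 bp
  4484 − 4351 = 133 bp
  4755 − 4484 = 271 bp
Sorted largest to smallest: 2645, 930, 494, 282, 271, 133 bp.

2645, 930, 494, 282, 271, 133 bp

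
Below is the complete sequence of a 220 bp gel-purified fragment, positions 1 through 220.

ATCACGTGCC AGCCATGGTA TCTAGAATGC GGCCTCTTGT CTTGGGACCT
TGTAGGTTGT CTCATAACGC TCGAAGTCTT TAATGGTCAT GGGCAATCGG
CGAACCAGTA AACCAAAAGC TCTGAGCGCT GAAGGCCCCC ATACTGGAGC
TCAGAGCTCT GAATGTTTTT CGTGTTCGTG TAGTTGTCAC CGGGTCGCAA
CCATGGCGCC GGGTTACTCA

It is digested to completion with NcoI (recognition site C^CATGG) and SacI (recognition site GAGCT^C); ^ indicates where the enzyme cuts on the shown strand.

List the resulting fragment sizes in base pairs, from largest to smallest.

NcoI sites (CCATGG) start at positions 13, 201.
NcoI cuts after the first base of each site, so after positions 13, 201.
SacI sites (GAGCTC) start at positions 147, 154.
SacI cuts after base 5 of each site (before the last base), so after positions 151, 158.
Combined cut positions: 13, 151, 158, 201.
Linear molecule, 4 cuts → 5 fragments:
  1–13 → 13 bp
  14–151 → 138 bp
  152–158 → 7 bp
  159–201 → 43 bp
  202–220 → 19 bp
Sorted largest to smallest: 138, 43, 19, 13, 7 bp.

138, 43, 19, 13, 7 bp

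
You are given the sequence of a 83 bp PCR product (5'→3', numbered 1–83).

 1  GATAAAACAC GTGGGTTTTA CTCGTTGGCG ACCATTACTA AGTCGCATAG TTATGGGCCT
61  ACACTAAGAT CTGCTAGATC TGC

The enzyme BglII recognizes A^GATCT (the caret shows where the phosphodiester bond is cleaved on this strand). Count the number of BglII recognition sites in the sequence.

AGATCT occurs starting at positions 67, 76.
BglII cuts at 2 sites.

2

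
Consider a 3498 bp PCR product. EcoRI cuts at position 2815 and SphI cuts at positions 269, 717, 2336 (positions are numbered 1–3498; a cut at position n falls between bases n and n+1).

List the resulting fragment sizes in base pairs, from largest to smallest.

1619, 683, 479, 448, 269 bp

Combined cut positions (sorted): 269, 717, 2336, 2815.
Linear molecule, 4 cuts → 5 fragments:
  269 − 0 = 269 bp
  717 − 269 = 448 bp
  2336 − 717 = 1619 bp
  2815 − 2336 = 479 bp
  3498 − 2815 = 683 bp
Sorted largest to smallest: 1619, 683, 479, 448, 269 bp.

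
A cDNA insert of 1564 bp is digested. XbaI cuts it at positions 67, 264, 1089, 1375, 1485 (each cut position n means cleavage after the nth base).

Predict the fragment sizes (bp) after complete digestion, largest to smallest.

Linear molecule, 5 cuts → 6 fragments:
  67 − 0 = 67 bp
  264 − 67 = 197 bp
  1089 − 264 = 825 bp
  1375 − 1089 = 286 bp
  1485 − 1375 = 110 bp
  1564 − 1485 = 79 bp
Sorted largest to smallest: 825, 286, 197, 110, 79, 67 bp.

825, 286, 197, 110, 79, 67 bp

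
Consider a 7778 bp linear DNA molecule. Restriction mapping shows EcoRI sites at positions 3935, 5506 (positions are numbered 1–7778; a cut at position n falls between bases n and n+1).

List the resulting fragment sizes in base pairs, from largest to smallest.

3935, 2272, 1571 bp

Linear molecule, 2 cuts → 3 fragments:
  3935 − 0 = 3935 bp
  5506 − 3935 = 1571 bp
  7778 − 5506 = 2272 bp
Sorted largest to smallest: 3935, 2272, 1571 bp.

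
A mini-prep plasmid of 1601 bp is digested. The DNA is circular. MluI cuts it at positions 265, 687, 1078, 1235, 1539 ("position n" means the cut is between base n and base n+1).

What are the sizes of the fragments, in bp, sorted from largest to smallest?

Circular molecule, 5 cuts → 5 fragments:
  687 − 265 = 422 bp
  1078 − 687 = 391 bp
  1235 − 1078 = 157 bp
  1539 − 1235 = 304 bp
  wrap: 1601 − 1539 + 265 = 327 bp
Sorted largest to smallest: 422, 391, 327, 304, 157 bp.

422, 391, 327, 304, 157 bp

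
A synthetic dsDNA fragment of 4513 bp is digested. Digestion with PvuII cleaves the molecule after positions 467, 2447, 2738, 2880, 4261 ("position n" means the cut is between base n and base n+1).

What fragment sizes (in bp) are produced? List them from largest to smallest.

Linear molecule, 5 cuts → 6 fragments:
  467 − 0 = 467 bp
  2447 − 467 = 1980 bp
  2738 − 2447 = 291 bp
  2880 − 2738 = 142 bp
  4261 − 2880 = 1381 bp
  4513 − 4261 = 252 bp
Sorted largest to smallest: 1980, 1381, 467, 291, 252, 142 bp.

1980, 1381, 467, 291, 252, 142 bp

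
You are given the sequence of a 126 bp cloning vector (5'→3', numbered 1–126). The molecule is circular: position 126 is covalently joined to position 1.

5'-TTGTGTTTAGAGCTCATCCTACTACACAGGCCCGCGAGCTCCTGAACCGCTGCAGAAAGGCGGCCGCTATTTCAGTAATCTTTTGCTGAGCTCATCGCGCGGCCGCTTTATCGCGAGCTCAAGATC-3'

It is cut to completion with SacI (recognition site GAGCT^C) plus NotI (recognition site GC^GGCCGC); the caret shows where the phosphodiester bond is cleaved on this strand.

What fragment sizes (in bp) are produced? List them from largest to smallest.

SacI sites (GAGCTC) start at positions 10, 36, 88, 115.
SacI cuts after base 5 of each site (before the last base), so after positions 14, 40, 92, 119.
NotI sites (GCGGCCGC) start at positions 60, 99.
NotI cuts after base 2 of each site, so after positions 61, 100.
Combined cut positions: 14, 40, 61, 92, 100, 119.
Circular molecule, 6 cuts → 6 fragments:
  15–40 → 26 bp
  41–61 → 21 bp
  62–92 → 31 bp
  93–100 → 8 bp
  101–119 → 19 bp
  120–126 then 1–14 → 7 + 14 = 21 bp
Sorted largest to smallest: 31, 26, 21, 21, 19, 8 bp.

31, 26, 21, 21, 19, 8 bp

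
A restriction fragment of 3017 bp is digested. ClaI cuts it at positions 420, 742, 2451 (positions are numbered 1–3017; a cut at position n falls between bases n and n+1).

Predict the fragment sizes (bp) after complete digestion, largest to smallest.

1709, 566, 420, 322 bp

Linear molecule, 3 cuts → 4 fragments:
  420 − 0 = 420 bp
  742 − 420 = 322 bp
  2451 − 742 = 1709 bp
  3017 − 2451 = 566 bp
Sorted largest to smallest: 1709, 566, 420, 322 bp.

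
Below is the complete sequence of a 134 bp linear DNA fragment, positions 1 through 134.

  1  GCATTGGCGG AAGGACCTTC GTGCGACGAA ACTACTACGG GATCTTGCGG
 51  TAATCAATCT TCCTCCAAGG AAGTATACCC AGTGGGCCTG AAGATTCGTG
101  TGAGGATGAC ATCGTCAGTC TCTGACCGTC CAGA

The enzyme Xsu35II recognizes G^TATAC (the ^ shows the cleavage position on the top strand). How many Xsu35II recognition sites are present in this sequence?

GTATAC occurs starting at position 73.
Xsu35II cuts at 1 site.

1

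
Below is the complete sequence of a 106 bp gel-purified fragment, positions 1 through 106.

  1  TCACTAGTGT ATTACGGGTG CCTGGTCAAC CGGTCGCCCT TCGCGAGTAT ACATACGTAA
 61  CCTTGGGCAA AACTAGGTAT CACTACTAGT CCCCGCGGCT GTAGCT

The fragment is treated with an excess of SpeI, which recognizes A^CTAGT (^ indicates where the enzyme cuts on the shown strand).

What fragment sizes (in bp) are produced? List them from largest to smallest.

SpeI sites (ACTAGT) start at positions 3, 85.
SpeI cuts after the first base of each site, so after positions 3, 85.
Linear molecule, 2 cuts → 3 fragments:
  1–3 → 3 bp
  4–85 → 82 bp
  86–106 → 21 bp
Sorted largest to smallest: 82, 21, 3 bp.

82, 21, 3 bp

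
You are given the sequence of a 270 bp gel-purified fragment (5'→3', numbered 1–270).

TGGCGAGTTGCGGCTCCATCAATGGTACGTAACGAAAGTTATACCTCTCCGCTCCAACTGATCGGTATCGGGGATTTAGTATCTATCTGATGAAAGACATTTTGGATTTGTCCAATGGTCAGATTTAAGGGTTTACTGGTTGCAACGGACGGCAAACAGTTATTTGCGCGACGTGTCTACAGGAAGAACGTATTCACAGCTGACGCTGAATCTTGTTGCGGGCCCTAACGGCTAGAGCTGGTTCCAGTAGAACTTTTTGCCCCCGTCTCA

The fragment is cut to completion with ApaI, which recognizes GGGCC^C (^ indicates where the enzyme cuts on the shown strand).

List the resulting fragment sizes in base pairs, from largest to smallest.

224, 46 bp

The ApaI site (GGGCCC) starts at position 220.
ApaI cuts after base 5 of each site (before the last base), so after position 224.
Linear molecule, 1 cut → 2 fragments:
  1–224 → 224 bp
  225–270 → 46 bp
Sorted largest to smallest: 224, 46 bp.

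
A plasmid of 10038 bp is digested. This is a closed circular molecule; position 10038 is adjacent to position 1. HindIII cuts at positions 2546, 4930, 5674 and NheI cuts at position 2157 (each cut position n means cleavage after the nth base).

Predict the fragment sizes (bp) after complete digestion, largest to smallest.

6521, 2384, 744, 389 bp

Combined cut positions (sorted): 2157, 2546, 4930, 5674.
Circular molecule, 4 cuts → 4 fragments:
  2546 − 2157 = 389 bp
  4930 − 2546 = 2384 bp
  5674 − 4930 = 744 bp
  wrap: 10038 − 5674 + 2157 = 6521 bp
Sorted largest to smallest: 6521, 2384, 744, 389 bp.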